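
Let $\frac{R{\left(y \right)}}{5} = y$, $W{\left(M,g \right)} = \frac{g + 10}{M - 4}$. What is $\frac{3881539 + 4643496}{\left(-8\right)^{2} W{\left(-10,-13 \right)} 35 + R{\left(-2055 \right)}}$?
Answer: $- \frac{1705007}{1959} \approx -870.35$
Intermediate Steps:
$W{\left(M,g \right)} = \frac{10 + g}{-4 + M}$
$R{\left(y \right)} = 5 y$
$\frac{3881539 + 4643496}{\left(-8\right)^{2} W{\left(-10,-13 \right)} 35 + R{\left(-2055 \right)}} = \frac{3881539 + 4643496}{\left(-8\right)^{2} \frac{10 - 13}{-4 - 10} \cdot 35 + 5 \left(-2055\right)} = \frac{8525035}{64 \frac{1}{-14} \left(-3\right) 35 - 10275} = \frac{8525035}{64 \left(\left(- \frac{1}{14}\right) \left(-3\right)\right) 35 - 10275} = \frac{8525035}{64 \cdot \frac{3}{14} \cdot 35 - 10275} = \frac{8525035}{\frac{96}{7} \cdot 35 - 10275} = \frac{8525035}{480 - 10275} = \frac{8525035}{-9795} = 8525035 \left(- \frac{1}{9795}\right) = - \frac{1705007}{1959}$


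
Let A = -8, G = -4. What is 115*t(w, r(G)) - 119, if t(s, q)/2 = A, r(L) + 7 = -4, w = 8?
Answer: -1959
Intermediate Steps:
r(L) = -11 (r(L) = -7 - 4 = -11)
t(s, q) = -16 (t(s, q) = 2*(-8) = -16)
115*t(w, r(G)) - 119 = 115*(-16) - 119 = -1840 - 119 = -1959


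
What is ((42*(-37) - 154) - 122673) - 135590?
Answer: -259971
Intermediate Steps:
((42*(-37) - 154) - 122673) - 135590 = ((-1554 - 154) - 122673) - 135590 = (-1708 - 122673) - 135590 = -124381 - 135590 = -259971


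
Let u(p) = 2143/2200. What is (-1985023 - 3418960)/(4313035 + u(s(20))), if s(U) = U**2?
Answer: -11888762600/9488679143 ≈ -1.2529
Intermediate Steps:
u(p) = 2143/2200 (u(p) = 2143*(1/2200) = 2143/2200)
(-1985023 - 3418960)/(4313035 + u(s(20))) = (-1985023 - 3418960)/(4313035 + 2143/2200) = -5403983/9488679143/2200 = -5403983*2200/9488679143 = -11888762600/9488679143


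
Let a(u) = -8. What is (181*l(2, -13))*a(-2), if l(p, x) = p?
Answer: -2896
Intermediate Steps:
(181*l(2, -13))*a(-2) = (181*2)*(-8) = 362*(-8) = -2896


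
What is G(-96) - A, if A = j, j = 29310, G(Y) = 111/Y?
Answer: -937957/32 ≈ -29311.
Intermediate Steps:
A = 29310
G(-96) - A = 111/(-96) - 1*29310 = 111*(-1/96) - 29310 = -37/32 - 29310 = -937957/32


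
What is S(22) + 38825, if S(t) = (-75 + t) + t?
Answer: 38794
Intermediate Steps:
S(t) = -75 + 2*t
S(22) + 38825 = (-75 + 2*22) + 38825 = (-75 + 44) + 38825 = -31 + 38825 = 38794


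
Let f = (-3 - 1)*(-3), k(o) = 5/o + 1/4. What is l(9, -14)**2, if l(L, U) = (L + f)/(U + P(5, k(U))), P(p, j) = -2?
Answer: 441/256 ≈ 1.7227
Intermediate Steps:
k(o) = 1/4 + 5/o (k(o) = 5/o + 1*(1/4) = 5/o + 1/4 = 1/4 + 5/o)
f = 12 (f = -4*(-3) = 12)
l(L, U) = (12 + L)/(-2 + U) (l(L, U) = (L + 12)/(U - 2) = (12 + L)/(-2 + U))
l(9, -14)**2 = ((12 + 9)/(-2 - 14))**2 = (21/(-16))**2 = (-1/16*21)**2 = (-21/16)**2 = 441/256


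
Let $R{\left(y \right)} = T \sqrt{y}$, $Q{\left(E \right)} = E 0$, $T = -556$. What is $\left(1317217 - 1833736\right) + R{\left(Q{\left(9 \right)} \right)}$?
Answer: $-516519$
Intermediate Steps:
$Q{\left(E \right)} = 0$
$R{\left(y \right)} = - 556 \sqrt{y}$
$\left(1317217 - 1833736\right) + R{\left(Q{\left(9 \right)} \right)} = \left(1317217 - 1833736\right) - 556 \sqrt{0} = -516519 - 0 = -516519 + 0 = -516519$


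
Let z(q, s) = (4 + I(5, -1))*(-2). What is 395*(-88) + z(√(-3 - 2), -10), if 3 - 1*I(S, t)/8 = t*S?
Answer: -34896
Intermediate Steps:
I(S, t) = 24 - 8*S*t (I(S, t) = 24 - 8*t*S = 24 - 8*S*t)
z(q, s) = -136 (z(q, s) = (4 + (24 - 8*5*(-1)))*(-2) = (4 + (24 + 40))*(-2) = (4 + 64)*(-2) = 68*(-2) = -136)
395*(-88) + z(√(-3 - 2), -10) = 395*(-88) - 136 = -34760 - 136 = -34896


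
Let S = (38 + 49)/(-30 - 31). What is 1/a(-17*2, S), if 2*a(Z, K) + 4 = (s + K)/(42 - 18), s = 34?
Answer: -2928/3869 ≈ -0.75678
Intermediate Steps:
S = -87/61 (S = 87/(-61) = 87*(-1/61) = -87/61 ≈ -1.4262)
a(Z, K) = -31/24 + K/48 (a(Z, K) = -2 + ((34 + K)/(42 - 18))/2 = -2 + ((34 + K)/24)/2 = -2 + ((34 + K)*(1/24))/2 = -2 + (17/12 + K/24)/2 = -2 + (17/24 + K/48) = -31/24 + K/48)
1/a(-17*2, S) = 1/(-31/24 + (1/48)*(-87/61)) = 1/(-31/24 - 29/976) = 1/(-3869/2928) = -2928/3869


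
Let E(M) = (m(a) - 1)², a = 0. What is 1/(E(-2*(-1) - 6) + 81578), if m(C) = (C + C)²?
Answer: 1/81579 ≈ 1.2258e-5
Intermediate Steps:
m(C) = 4*C² (m(C) = (2*C)² = 4*C²)
E(M) = 1 (E(M) = (4*0² - 1)² = (4*0 - 1)² = (0 - 1)² = (-1)² = 1)
1/(E(-2*(-1) - 6) + 81578) = 1/(1 + 81578) = 1/81579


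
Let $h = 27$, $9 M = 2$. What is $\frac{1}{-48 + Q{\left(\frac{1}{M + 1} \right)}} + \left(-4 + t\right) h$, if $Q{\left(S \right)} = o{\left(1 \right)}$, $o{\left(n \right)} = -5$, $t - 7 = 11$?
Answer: $\frac{20033}{53} \approx 377.98$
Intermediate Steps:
$t = 18$ ($t = 7 + 11 = 18$)
$M = \frac{2}{9}$ ($M = \frac{1}{9} \cdot 2 = \frac{2}{9} \approx 0.22222$)
$Q{\left(S \right)} = -5$
$\frac{1}{-48 + Q{\left(\frac{1}{M + 1} \right)}} + \left(-4 + t\right) h = \frac{1}{-48 - 5} + \left(-4 + 18\right) 27 = \frac{1}{-53} + 14 \cdot 27 = - \frac{1}{53} + 378 = \frac{20033}{53}$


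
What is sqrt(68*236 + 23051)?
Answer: sqrt(39099) ≈ 197.73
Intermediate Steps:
sqrt(68*236 + 23051) = sqrt(16048 + 23051) = sqrt(39099)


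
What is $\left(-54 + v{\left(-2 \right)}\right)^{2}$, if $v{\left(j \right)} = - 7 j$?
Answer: $1600$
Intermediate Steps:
$\left(-54 + v{\left(-2 \right)}\right)^{2} = \left(-54 - -14\right)^{2} = \left(-54 + 14\right)^{2} = \left(-40\right)^{2} = 1600$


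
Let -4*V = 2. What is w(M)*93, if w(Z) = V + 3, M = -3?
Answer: 465/2 ≈ 232.50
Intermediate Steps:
V = -½ (V = -¼*2 = -½ ≈ -0.50000)
w(Z) = 5/2 (w(Z) = -½ + 3 = 5/2)
w(M)*93 = (5/2)*93 = 465/2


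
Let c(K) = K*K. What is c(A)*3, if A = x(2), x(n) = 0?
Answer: 0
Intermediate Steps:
A = 0
c(K) = K²
c(A)*3 = 0²*3 = 0*3 = 0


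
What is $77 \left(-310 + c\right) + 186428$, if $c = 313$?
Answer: $186659$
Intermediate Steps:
$77 \left(-310 + c\right) + 186428 = 77 \left(-310 + 313\right) + 186428 = 77 \cdot 3 + 186428 = 231 + 186428 = 186659$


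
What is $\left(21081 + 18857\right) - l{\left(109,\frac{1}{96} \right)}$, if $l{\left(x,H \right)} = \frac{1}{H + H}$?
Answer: $39890$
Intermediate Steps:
$l{\left(x,H \right)} = \frac{1}{2 H}$
$\left(21081 + 18857\right) - l{\left(109,\frac{1}{96} \right)} = \left(21081 + 18857\right) - \frac{1}{2 \cdot \frac{1}{96}} = 39938 - \frac{\frac{1}{\frac{1}{96}}}{2} = 39938 - \frac{1}{2} \cdot 96 = 39938 - 48 = 39890$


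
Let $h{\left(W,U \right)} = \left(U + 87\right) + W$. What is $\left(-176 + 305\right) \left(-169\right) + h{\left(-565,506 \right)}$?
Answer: $-21773$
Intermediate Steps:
$h{\left(W,U \right)} = 87 + U + W$ ($h{\left(W,U \right)} = \left(87 + U\right) + W = 87 + U + W$)
$\left(-176 + 305\right) \left(-169\right) + h{\left(-565,506 \right)} = \left(-176 + 305\right) \left(-169\right) + \left(87 + 506 - 565\right) = 129 \left(-169\right) + 28 = -21801 + 28 = -21773$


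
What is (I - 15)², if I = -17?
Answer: 1024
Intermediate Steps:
(I - 15)² = (-17 - 15)² = (-32)² = 1024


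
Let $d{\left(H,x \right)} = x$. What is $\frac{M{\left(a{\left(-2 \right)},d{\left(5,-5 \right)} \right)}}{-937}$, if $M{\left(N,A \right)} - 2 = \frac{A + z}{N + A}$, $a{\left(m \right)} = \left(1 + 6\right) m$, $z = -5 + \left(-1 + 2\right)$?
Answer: $- \frac{47}{17803} \approx -0.00264$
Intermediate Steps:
$z = -4$ ($z = -5 + 1 = -4$)
$a{\left(m \right)} = 7 m$
$M{\left(N,A \right)} = 2 + \frac{-4 + A}{A + N}$ ($M{\left(N,A \right)} = 2 + \frac{A - 4}{N + A} = 2 + \frac{-4 + A}{A + N}$)
$\frac{M{\left(a{\left(-2 \right)},d{\left(5,-5 \right)} \right)}}{-937} = \frac{\frac{1}{-5 + 7 \left(-2\right)} \left(-4 + 2 \cdot 7 \left(-2\right) + 3 \left(-5\right)\right)}{-937} = \frac{-4 + 2 \left(-14\right) - 15}{-5 - 14} \left(- \frac{1}{937}\right) = \frac{-4 - 28 - 15}{-19} \left(- \frac{1}{937}\right) = \left(- \frac{1}{19}\right) \left(-47\right) \left(- \frac{1}{937}\right) = \frac{47}{19} \left(- \frac{1}{937}\right) = - \frac{47}{17803}$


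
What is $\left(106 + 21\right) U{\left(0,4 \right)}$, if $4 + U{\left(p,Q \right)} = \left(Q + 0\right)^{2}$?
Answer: $1524$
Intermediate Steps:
$U{\left(p,Q \right)} = -4 + Q^{2}$ ($U{\left(p,Q \right)} = -4 + \left(Q + 0\right)^{2} = -4 + Q^{2}$)
$\left(106 + 21\right) U{\left(0,4 \right)} = \left(106 + 21\right) \left(-4 + 4^{2}\right) = 127 \left(-4 + 16\right) = 127 \cdot 12 = 1524$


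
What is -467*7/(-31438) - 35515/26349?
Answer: -1030385689/828359862 ≈ -1.2439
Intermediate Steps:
-467*7/(-31438) - 35515/26349 = -3269*(-1/31438) - 35515*1/26349 = 3269/31438 - 35515/26349 = -1030385689/828359862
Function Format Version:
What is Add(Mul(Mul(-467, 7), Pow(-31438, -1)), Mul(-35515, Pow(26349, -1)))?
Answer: Rational(-1030385689, 828359862) ≈ -1.2439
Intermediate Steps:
Add(Mul(Mul(-467, 7), Pow(-31438, -1)), Mul(-35515, Pow(26349, -1))) = Add(Mul(-3269, Rational(-1, 31438)), Mul(-35515, Rational(1, 26349))) = Add(Rational(3269, 31438), Rational(-35515, 26349)) = Rational(-1030385689, 828359862)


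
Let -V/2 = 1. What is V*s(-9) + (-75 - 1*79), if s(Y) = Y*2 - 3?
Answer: -112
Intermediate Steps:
V = -2 (V = -2*1 = -2)
s(Y) = -3 + 2*Y (s(Y) = 2*Y - 3 = -3 + 2*Y)
V*s(-9) + (-75 - 1*79) = -2*(-3 + 2*(-9)) + (-75 - 1*79) = -2*(-3 - 18) + (-75 - 79) = -2*(-21) - 154 = 42 - 154 = -112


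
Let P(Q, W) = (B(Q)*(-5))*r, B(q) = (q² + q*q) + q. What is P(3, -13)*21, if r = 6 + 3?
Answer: -19845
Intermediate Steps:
r = 9
B(q) = q + 2*q² (B(q) = (q² + q²) + q = 2*q² + q = q + 2*q²)
P(Q, W) = -45*Q*(1 + 2*Q) (P(Q, W) = ((Q*(1 + 2*Q))*(-5))*9 = -5*Q*(1 + 2*Q)*9 = -45*Q*(1 + 2*Q))
P(3, -13)*21 = -45*3*(1 + 2*3)*21 = -45*3*(1 + 6)*21 = -45*3*7*21 = -945*21 = -19845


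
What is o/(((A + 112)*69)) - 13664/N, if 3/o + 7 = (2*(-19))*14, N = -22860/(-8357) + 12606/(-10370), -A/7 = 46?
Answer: -401090640415397/44612216110 ≈ -8990.6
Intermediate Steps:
A = -322 (A = -7*46 = -322)
N = 1079589/710345 (N = -22860*(-1/8357) + 12606*(-1/10370) = 22860/8357 - 6303/5185 = 1079589/710345 ≈ 1.5198)
o = -3/539 (o = 3/(-7 + (2*(-19))*14) = 3/(-7 - 38*14) = 3/(-7 - 532) = 3/(-539) = 3*(-1/539) = -3/539 ≈ -0.0055659)
o/(((A + 112)*69)) - 13664/N = -3*1/(69*(-322 + 112))/539 - 13664/1079589/710345 = -3/(539*((-210*69))) - 13664*710345/1079589 = -3/539/(-14490) - 1386593440/154227 = -3/539*(-1/14490) - 1386593440/154227 = 1/2603370 - 1386593440/154227 = -401090640415397/44612216110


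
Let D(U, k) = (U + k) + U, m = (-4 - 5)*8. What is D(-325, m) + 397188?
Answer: 396466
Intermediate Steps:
m = -72 (m = -9*8 = -72)
D(U, k) = k + 2*U
D(-325, m) + 397188 = (-72 + 2*(-325)) + 397188 = (-72 - 650) + 397188 = -722 + 397188 = 396466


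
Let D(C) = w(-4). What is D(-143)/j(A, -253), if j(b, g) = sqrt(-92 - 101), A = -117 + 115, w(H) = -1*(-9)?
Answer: -9*I*sqrt(193)/193 ≈ -0.64783*I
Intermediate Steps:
w(H) = 9
A = -2
D(C) = 9
j(b, g) = I*sqrt(193) (j(b, g) = sqrt(-193) = I*sqrt(193))
D(-143)/j(A, -253) = 9/((I*sqrt(193))) = 9*(-I*sqrt(193)/193) = -9*I*sqrt(193)/193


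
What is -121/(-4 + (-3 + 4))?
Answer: 121/3 ≈ 40.333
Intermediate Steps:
-121/(-4 + (-3 + 4)) = -121/(-4 + 1) = -121/(-3) = -121*(-⅓) = 121/3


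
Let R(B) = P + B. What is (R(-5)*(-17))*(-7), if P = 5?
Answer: 0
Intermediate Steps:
R(B) = 5 + B
(R(-5)*(-17))*(-7) = ((5 - 5)*(-17))*(-7) = (0*(-17))*(-7) = 0*(-7) = 0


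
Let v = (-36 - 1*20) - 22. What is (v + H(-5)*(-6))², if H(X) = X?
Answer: 2304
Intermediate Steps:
v = -78 (v = (-36 - 20) - 22 = -56 - 22 = -78)
(v + H(-5)*(-6))² = (-78 - 5*(-6))² = (-78 + 30)² = (-48)² = 2304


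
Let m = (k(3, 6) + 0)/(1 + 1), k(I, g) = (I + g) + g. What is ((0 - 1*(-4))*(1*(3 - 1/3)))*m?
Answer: 80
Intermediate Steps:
k(I, g) = I + 2*g
m = 15/2 (m = ((3 + 2*6) + 0)/(1 + 1) = ((3 + 12) + 0)/2 = (15 + 0)*(1/2) = 15*(1/2) = 15/2 ≈ 7.5000)
((0 - 1*(-4))*(1*(3 - 1/3)))*m = ((0 - 1*(-4))*(1*(3 - 1/3)))*(15/2) = ((0 + 4)*(1*(3 - 1*1/3)))*(15/2) = (4*(1*(3 - 1/3)))*(15/2) = (4*(1*(8/3)))*(15/2) = (4*(8/3))*(15/2) = (32/3)*(15/2) = 80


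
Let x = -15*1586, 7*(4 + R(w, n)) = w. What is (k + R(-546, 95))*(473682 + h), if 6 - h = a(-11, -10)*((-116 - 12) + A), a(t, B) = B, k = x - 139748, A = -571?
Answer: -76361126760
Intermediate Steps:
R(w, n) = -4 + w/7
x = -23790
k = -163538 (k = -23790 - 139748 = -163538)
h = -6984 (h = 6 - (-10)*((-116 - 12) - 571) = 6 - (-10)*(-128 - 571) = 6 - (-10)*(-699) = 6 - 1*6990 = 6 - 6990 = -6984)
(k + R(-546, 95))*(473682 + h) = (-163538 + (-4 + (1/7)*(-546)))*(473682 - 6984) = (-163538 + (-4 - 78))*466698 = (-163538 - 82)*466698 = -163620*466698 = -76361126760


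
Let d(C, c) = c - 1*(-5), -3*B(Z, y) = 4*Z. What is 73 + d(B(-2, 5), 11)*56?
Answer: 969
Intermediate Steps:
B(Z, y) = -4*Z/3
d(C, c) = 5 + c (d(C, c) = c + 5 = 5 + c)
73 + d(B(-2, 5), 11)*56 = 73 + (5 + 11)*56 = 73 + 16*56 = 73 + 896 = 969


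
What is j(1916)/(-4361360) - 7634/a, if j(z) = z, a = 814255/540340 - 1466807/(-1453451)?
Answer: -1307409608752271471363/430914195656140180 ≈ -3034.0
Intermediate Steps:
a = 395210847677/157071542668 (a = 814255*(1/540340) - 1466807*(-1/1453451) = 162851/108068 + 1466807/1453451 = 395210847677/157071542668 ≈ 2.5161)
j(1916)/(-4361360) - 7634/a = 1916/(-4361360) - 7634/395210847677/157071542668 = 1916*(-1/4361360) - 7634*157071542668/395210847677 = -479/1090340 - 1199084156727512/395210847677 = -1307409608752271471363/430914195656140180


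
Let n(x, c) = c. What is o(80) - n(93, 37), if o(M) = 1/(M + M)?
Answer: -5919/160 ≈ -36.994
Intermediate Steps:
o(M) = 1/(2*M)
o(80) - n(93, 37) = (½)/80 - 1*37 = (½)*(1/80) - 37 = 1/160 - 37 = -5919/160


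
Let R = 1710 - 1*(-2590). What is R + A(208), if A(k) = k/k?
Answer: 4301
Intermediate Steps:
A(k) = 1
R = 4300 (R = 1710 + 2590 = 4300)
R + A(208) = 4300 + 1 = 4301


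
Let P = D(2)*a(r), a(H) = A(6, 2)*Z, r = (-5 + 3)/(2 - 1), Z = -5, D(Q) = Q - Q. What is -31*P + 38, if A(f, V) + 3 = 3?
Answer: 38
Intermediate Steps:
A(f, V) = 0 (A(f, V) = -3 + 3 = 0)
D(Q) = 0
r = -2 (r = -2/1 = -2*1 = -2)
a(H) = 0 (a(H) = 0*(-5) = 0)
P = 0 (P = 0*0 = 0)
-31*P + 38 = -31*0 + 38 = 0 + 38 = 38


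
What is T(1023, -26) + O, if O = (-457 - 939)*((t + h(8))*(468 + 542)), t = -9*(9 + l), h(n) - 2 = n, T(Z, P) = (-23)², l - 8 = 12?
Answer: 353900489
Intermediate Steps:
l = 20 (l = 8 + 12 = 20)
T(Z, P) = 529
h(n) = 2 + n
t = -261 (t = -9*(9 + 20) = -9*29 = -261)
O = 353899960 (O = (-457 - 939)*((-261 + (2 + 8))*(468 + 542)) = -1396*(-261 + 10)*1010 = -(-350396)*1010 = -1396*(-253510) = 353899960)
T(1023, -26) + O = 529 + 353899960 = 353900489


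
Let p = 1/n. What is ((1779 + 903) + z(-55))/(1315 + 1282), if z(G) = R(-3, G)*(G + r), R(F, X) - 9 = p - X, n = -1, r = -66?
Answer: -4941/2597 ≈ -1.9026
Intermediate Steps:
p = -1 (p = 1/(-1) = -1)
R(F, X) = 8 - X (R(F, X) = 9 + (-1 - X) = 8 - X)
z(G) = (-66 + G)*(8 - G) (z(G) = (8 - G)*(G - 66) = (8 - G)*(-66 + G) = (-66 + G)*(8 - G))
((1779 + 903) + z(-55))/(1315 + 1282) = ((1779 + 903) + (-66 - 55)*(8 - 1*(-55)))/(1315 + 1282) = (2682 - 121*(8 + 55))/2597 = (2682 - 121*63)*(1/2597) = (2682 - 7623)*(1/2597) = -4941*1/2597 = -4941/2597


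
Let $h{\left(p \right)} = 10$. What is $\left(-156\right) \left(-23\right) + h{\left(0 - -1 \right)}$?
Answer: $3598$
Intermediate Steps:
$\left(-156\right) \left(-23\right) + h{\left(0 - -1 \right)} = \left(-156\right) \left(-23\right) + 10 = 3588 + 10 = 3598$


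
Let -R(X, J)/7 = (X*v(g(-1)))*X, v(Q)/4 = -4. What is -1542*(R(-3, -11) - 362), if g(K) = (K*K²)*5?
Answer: -996132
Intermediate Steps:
g(K) = 5*K³ (g(K) = K³*5 = 5*K³)
v(Q) = -16 (v(Q) = 4*(-4) = -16)
R(X, J) = 112*X² (R(X, J) = -7*X*(-16)*X = -7*(-16*X)*X = -(-112)*X² = 112*X²)
-1542*(R(-3, -11) - 362) = -1542*(112*(-3)² - 362) = -1542*(112*9 - 362) = -1542*(1008 - 362) = -1542*646 = -996132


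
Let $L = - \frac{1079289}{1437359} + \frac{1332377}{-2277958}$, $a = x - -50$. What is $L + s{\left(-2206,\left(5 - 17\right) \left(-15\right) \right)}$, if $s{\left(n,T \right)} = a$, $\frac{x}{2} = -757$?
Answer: $- \frac{4797866064882013}{3274243432922} \approx -1465.3$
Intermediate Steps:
$x = -1514$ ($x = 2 \left(-757\right) = -1514$)
$a = -1464$ ($a = -1514 - -50 = -1514 + 50 = -1464$)
$s{\left(n,T \right)} = -1464$
$L = - \frac{4373679084205}{3274243432922}$ ($L = \left(-1079289\right) \frac{1}{1437359} + 1332377 \left(- \frac{1}{2277958}\right) = - \frac{1079289}{1437359} - \frac{1332377}{2277958} = - \frac{4373679084205}{3274243432922} \approx -1.3358$)
$L + s{\left(-2206,\left(5 - 17\right) \left(-15\right) \right)} = - \frac{4373679084205}{3274243432922} - 1464 = - \frac{4797866064882013}{3274243432922}$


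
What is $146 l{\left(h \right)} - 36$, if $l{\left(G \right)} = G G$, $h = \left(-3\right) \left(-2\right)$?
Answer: $5220$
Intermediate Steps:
$h = 6$
$l{\left(G \right)} = G^{2}$
$146 l{\left(h \right)} - 36 = 146 \cdot 6^{2} - 36 = 146 \cdot 36 - 36 = 5256 - 36 = 5220$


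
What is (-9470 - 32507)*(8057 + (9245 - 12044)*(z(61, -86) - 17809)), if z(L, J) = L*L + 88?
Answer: -1645248930689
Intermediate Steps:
z(L, J) = 88 + L² (z(L, J) = L² + 88 = 88 + L²)
(-9470 - 32507)*(8057 + (9245 - 12044)*(z(61, -86) - 17809)) = (-9470 - 32507)*(8057 + (9245 - 12044)*((88 + 61²) - 17809)) = -41977*(8057 - 2799*((88 + 3721) - 17809)) = -41977*(8057 - 2799*(3809 - 17809)) = -41977*(8057 - 2799*(-14000)) = -41977*(8057 + 39186000) = -41977*39194057 = -1645248930689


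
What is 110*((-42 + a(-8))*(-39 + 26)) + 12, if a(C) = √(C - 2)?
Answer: 60072 - 1430*I*√10 ≈ 60072.0 - 4522.1*I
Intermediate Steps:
a(C) = √(-2 + C)
110*((-42 + a(-8))*(-39 + 26)) + 12 = 110*((-42 + √(-2 - 8))*(-39 + 26)) + 12 = 110*((-42 + √(-10))*(-13)) + 12 = 110*((-42 + I*√10)*(-13)) + 12 = 110*(546 - 13*I*√10) + 12 = (60060 - 1430*I*√10) + 12 = 60072 - 1430*I*√10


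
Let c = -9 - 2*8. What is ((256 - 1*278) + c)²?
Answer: 2209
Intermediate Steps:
c = -25 (c = -9 - 16 = -25)
((256 - 1*278) + c)² = ((256 - 1*278) - 25)² = ((256 - 278) - 25)² = (-22 - 25)² = (-47)² = 2209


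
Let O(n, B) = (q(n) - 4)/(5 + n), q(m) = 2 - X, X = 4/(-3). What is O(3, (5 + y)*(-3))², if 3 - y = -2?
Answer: 1/144 ≈ 0.0069444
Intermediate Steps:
y = 5 (y = 3 - 1*(-2) = 3 + 2 = 5)
X = -4/3 (X = 4*(-⅓) = -4/3 ≈ -1.3333)
q(m) = 10/3 (q(m) = 2 - 1*(-4/3) = 2 + 4/3 = 10/3)
O(n, B) = -2/(3*(5 + n)) (O(n, B) = (10/3 - 4)/(5 + n) = -2/(3*(5 + n)))
O(3, (5 + y)*(-3))² = (-2/(15 + 3*3))² = (-2/(15 + 9))² = (-2/24)² = (-2*1/24)² = (-1/12)² = 1/144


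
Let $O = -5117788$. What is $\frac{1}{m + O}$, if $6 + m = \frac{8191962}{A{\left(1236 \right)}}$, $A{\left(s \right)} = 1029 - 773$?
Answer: $- \frac{128}{650981651} \approx -1.9663 \cdot 10^{-7}$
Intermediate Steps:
$A{\left(s \right)} = 256$
$m = \frac{4095213}{128}$ ($m = -6 + \frac{8191962}{256} = -6 + 8191962 \cdot \frac{1}{256} = -6 + \frac{4095981}{128} = \frac{4095213}{128} \approx 31994.0$)
$\frac{1}{m + O} = \frac{1}{\frac{4095213}{128} - 5117788} = \frac{1}{- \frac{650981651}{128}} = - \frac{128}{650981651}$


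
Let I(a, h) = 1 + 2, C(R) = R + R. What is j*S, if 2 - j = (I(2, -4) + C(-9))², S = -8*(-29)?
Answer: -51736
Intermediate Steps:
C(R) = 2*R
S = 232
I(a, h) = 3
j = -223 (j = 2 - (3 + 2*(-9))² = 2 - (3 - 18)² = 2 - 1*(-15)² = 2 - 1*225 = 2 - 225 = -223)
j*S = -223*232 = -51736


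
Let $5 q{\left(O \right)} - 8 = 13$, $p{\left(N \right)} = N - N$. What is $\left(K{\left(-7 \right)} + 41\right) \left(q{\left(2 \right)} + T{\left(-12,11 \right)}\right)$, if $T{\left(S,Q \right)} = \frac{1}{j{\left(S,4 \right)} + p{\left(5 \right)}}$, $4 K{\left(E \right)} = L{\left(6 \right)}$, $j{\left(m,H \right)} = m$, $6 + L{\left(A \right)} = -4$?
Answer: $\frac{19019}{120} \approx 158.49$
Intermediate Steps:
$p{\left(N \right)} = 0$
$L{\left(A \right)} = -10$ ($L{\left(A \right)} = -6 - 4 = -10$)
$K{\left(E \right)} = - \frac{5}{2}$ ($K{\left(E \right)} = \frac{1}{4} \left(-10\right) = - \frac{5}{2}$)
$q{\left(O \right)} = \frac{21}{5}$ ($q{\left(O \right)} = \frac{8}{5} + \frac{1}{5} \cdot 13 = \frac{8}{5} + \frac{13}{5} = \frac{21}{5}$)
$T{\left(S,Q \right)} = \frac{1}{S}$ ($T{\left(S,Q \right)} = \frac{1}{S + 0} = \frac{1}{S}$)
$\left(K{\left(-7 \right)} + 41\right) \left(q{\left(2 \right)} + T{\left(-12,11 \right)}\right) = \left(- \frac{5}{2} + 41\right) \left(\frac{21}{5} + \frac{1}{-12}\right) = \frac{77 \left(\frac{21}{5} - \frac{1}{12}\right)}{2} = \frac{77}{2} \cdot \frac{247}{60} = \frac{19019}{120}$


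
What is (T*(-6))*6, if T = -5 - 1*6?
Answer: 396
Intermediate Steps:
T = -11 (T = -5 - 6 = -11)
(T*(-6))*6 = -11*(-6)*6 = 66*6 = 396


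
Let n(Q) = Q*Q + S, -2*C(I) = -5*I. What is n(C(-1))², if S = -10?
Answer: 225/16 ≈ 14.063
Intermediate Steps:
C(I) = 5*I/2 (C(I) = -(-5)*I/2 = 5*I/2)
n(Q) = -10 + Q² (n(Q) = Q*Q - 10 = Q² - 10 = -10 + Q²)
n(C(-1))² = (-10 + ((5/2)*(-1))²)² = (-10 + (-5/2)²)² = (-10 + 25/4)² = (-15/4)² = 225/16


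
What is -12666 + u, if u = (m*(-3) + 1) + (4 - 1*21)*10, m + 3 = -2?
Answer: -12820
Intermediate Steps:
m = -5 (m = -3 - 2 = -5)
u = -154 (u = (-5*(-3) + 1) + (4 - 1*21)*10 = (15 + 1) + (4 - 21)*10 = 16 - 17*10 = 16 - 170 = -154)
-12666 + u = -12666 - 154 = -12820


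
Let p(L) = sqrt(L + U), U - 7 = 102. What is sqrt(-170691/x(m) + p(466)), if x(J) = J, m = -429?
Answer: sqrt(8136271 + 102245*sqrt(23))/143 ≈ 20.539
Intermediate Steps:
U = 109 (U = 7 + 102 = 109)
p(L) = sqrt(109 + L) (p(L) = sqrt(L + 109) = sqrt(109 + L))
sqrt(-170691/x(m) + p(466)) = sqrt(-170691/(-429) + sqrt(109 + 466)) = sqrt(-170691*(-1/429) + sqrt(575)) = sqrt(56897/143 + 5*sqrt(23))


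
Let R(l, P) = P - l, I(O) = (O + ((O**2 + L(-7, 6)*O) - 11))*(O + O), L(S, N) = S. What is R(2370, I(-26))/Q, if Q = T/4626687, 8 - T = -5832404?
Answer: -104243884797/2916206 ≈ -35746.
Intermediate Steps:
T = 5832412 (T = 8 - 1*(-5832404) = 8 + 5832404 = 5832412)
I(O) = 2*O*(-11 + O**2 - 6*O) (I(O) = (O + ((O**2 - 7*O) - 11))*(O + O) = (O + (-11 + O**2 - 7*O))*(2*O) = (-11 + O**2 - 6*O)*(2*O) = 2*O*(-11 + O**2 - 6*O))
Q = 5832412/4626687 ≈ 1.2606
R(2370, I(-26))/Q = (2*(-26)*(-11 + (-26)**2 - 6*(-26)) - 1*2370)/(5832412/4626687) = (2*(-26)*(-11 + 676 + 156) - 2370)*(4626687/5832412) = (2*(-26)*821 - 2370)*(4626687/5832412) = (-42692 - 2370)*(4626687/5832412) = -45062*4626687/5832412 = -104243884797/2916206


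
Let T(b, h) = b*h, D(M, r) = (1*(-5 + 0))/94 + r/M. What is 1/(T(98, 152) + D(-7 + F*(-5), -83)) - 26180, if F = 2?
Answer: -623385722902/23811525 ≈ -26180.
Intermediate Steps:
D(M, r) = -5/94 + r/M (D(M, r) = (1*(-5))*(1/94) + r/M = -5*1/94 + r/M = -5/94 + r/M)
1/(T(98, 152) + D(-7 + F*(-5), -83)) - 26180 = 1/(98*152 + (-5/94 - 83/(-7 + 2*(-5)))) - 26180 = 1/(14896 + (-5/94 - 83/(-7 - 10))) - 26180 = 1/(14896 + (-5/94 - 83/(-17))) - 26180 = 1/(14896 + (-5/94 - 83*(-1/17))) - 26180 = 1/(14896 + (-5/94 + 83/17)) - 26180 = 1/(14896 + 7717/1598) - 26180 = 1/(23811525/1598) - 26180 = 1598/23811525 - 26180 = -623385722902/23811525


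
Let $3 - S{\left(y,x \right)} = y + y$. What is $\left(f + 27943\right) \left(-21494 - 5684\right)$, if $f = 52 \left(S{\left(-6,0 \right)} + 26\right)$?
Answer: $-817378350$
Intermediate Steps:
$S{\left(y,x \right)} = 3 - 2 y$ ($S{\left(y,x \right)} = 3 - \left(y + y\right) = 3 - 2 y$)
$f = 2132$ ($f = 52 \left(\left(3 - -12\right) + 26\right) = 52 \left(\left(3 + 12\right) + 26\right) = 52 \left(15 + 26\right) = 52 \cdot 41 = 2132$)
$\left(f + 27943\right) \left(-21494 - 5684\right) = \left(2132 + 27943\right) \left(-21494 - 5684\right) = 30075 \left(-27178\right) = -817378350$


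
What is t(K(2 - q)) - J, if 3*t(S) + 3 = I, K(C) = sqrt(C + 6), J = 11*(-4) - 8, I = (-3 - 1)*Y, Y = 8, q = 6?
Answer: 121/3 ≈ 40.333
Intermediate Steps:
I = -32 (I = (-3 - 1)*8 = -4*8 = -32)
J = -52 (J = -44 - 8 = -52)
K(C) = sqrt(6 + C)
t(S) = -35/3 (t(S) = -1 + (1/3)*(-32) = -1 - 32/3 = -35/3)
t(K(2 - q)) - J = -35/3 - 1*(-52) = -35/3 + 52 = 121/3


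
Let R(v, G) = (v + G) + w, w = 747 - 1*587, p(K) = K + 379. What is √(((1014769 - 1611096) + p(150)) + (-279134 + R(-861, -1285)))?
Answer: I*√876918 ≈ 936.44*I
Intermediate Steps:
p(K) = 379 + K
w = 160 (w = 747 - 587 = 160)
R(v, G) = 160 + G + v (R(v, G) = (v + G) + 160 = (G + v) + 160 = 160 + G + v)
√(((1014769 - 1611096) + p(150)) + (-279134 + R(-861, -1285))) = √(((1014769 - 1611096) + (379 + 150)) + (-279134 + (160 - 1285 - 861))) = √((-596327 + 529) + (-279134 - 1986)) = √(-595798 - 281120) = √(-876918) = I*√876918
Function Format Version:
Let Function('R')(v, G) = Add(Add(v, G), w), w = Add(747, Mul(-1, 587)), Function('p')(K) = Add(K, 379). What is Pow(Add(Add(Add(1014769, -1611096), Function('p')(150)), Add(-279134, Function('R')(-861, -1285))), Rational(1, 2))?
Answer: Mul(I, Pow(876918, Rational(1, 2))) ≈ Mul(936.44, I)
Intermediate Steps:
Function('p')(K) = Add(379, K)
w = 160 (w = Add(747, -587) = 160)
Function('R')(v, G) = Add(160, G, v) (Function('R')(v, G) = Add(Add(v, G), 160) = Add(Add(G, v), 160) = Add(160, G, v))
Pow(Add(Add(Add(1014769, -1611096), Function('p')(150)), Add(-279134, Function('R')(-861, -1285))), Rational(1, 2)) = Pow(Add(Add(Add(1014769, -1611096), Add(379, 150)), Add(-279134, Add(160, -1285, -861))), Rational(1, 2)) = Pow(Add(Add(-596327, 529), Add(-279134, -1986)), Rational(1, 2)) = Pow(Add(-595798, -281120), Rational(1, 2)) = Pow(-876918, Rational(1, 2)) = Mul(I, Pow(876918, Rational(1, 2)))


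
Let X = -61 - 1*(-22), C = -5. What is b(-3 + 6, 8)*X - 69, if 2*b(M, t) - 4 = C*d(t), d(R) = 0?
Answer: -147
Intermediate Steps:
X = -39 (X = -61 + 22 = -39)
b(M, t) = 2 (b(M, t) = 2 + (-5*0)/2 = 2 + (1/2)*0 = 2 + 0 = 2)
b(-3 + 6, 8)*X - 69 = 2*(-39) - 69 = -78 - 69 = -147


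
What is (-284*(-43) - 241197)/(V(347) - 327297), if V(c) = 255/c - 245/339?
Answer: 26936192505/38500926571 ≈ 0.69962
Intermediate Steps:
V(c) = -245/339 + 255/c (V(c) = 255/c - 245*1/339 = 255/c - 245/339 = -245/339 + 255/c)
(-284*(-43) - 241197)/(V(347) - 327297) = (-284*(-43) - 241197)/((-245/339 + 255/347) - 327297) = (12212 - 241197)/((-245/339 + 255*(1/347)) - 327297) = -228985/((-245/339 + 255/347) - 327297) = -228985/(1430/117633 - 327297) = -228985/(-38500926571/117633) = -228985*(-117633/38500926571) = 26936192505/38500926571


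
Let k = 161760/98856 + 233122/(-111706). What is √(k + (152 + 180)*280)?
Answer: √4920062322000569104767/230058507 ≈ 304.89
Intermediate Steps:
k = -103665539/230058507 (k = 161760*(1/98856) + 233122*(-1/111706) = 6740/4119 - 116561/55853 = -103665539/230058507 ≈ -0.45060)
√(k + (152 + 180)*280) = √(-103665539/230058507 + (152 + 180)*280) = √(-103665539/230058507 + 332*280) = √(-103665539/230058507 + 92960) = √(21386135145181/230058507) = √4920062322000569104767/230058507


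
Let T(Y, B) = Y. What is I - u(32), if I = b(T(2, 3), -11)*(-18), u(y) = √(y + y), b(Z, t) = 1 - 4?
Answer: 46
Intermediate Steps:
b(Z, t) = -3
u(y) = √2*√y (u(y) = √(2*y) = √2*√y)
I = 54 (I = -3*(-18) = 54)
I - u(32) = 54 - √2*√32 = 54 - √2*4*√2 = 54 - 1*8 = 54 - 8 = 46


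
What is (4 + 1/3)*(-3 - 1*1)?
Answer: -52/3 ≈ -17.333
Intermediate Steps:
(4 + 1/3)*(-3 - 1*1) = (4 + ⅓)*(-3 - 1) = (13/3)*(-4) = -52/3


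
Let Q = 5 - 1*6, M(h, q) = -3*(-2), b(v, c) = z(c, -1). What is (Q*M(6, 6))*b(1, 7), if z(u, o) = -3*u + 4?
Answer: 102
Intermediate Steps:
z(u, o) = 4 - 3*u
b(v, c) = 4 - 3*c
M(h, q) = 6
Q = -1 (Q = 5 - 6 = -1)
(Q*M(6, 6))*b(1, 7) = (-1*6)*(4 - 3*7) = -6*(4 - 21) = -6*(-17) = 102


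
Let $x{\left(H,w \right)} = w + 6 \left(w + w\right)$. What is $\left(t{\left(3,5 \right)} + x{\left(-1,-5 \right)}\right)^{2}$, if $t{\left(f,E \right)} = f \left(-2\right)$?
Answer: $5041$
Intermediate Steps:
$t{\left(f,E \right)} = - 2 f$
$x{\left(H,w \right)} = 13 w$ ($x{\left(H,w \right)} = w + 6 \cdot 2 w = w + 12 w = 13 w$)
$\left(t{\left(3,5 \right)} + x{\left(-1,-5 \right)}\right)^{2} = \left(\left(-2\right) 3 + 13 \left(-5\right)\right)^{2} = \left(-6 - 65\right)^{2} = \left(-71\right)^{2} = 5041$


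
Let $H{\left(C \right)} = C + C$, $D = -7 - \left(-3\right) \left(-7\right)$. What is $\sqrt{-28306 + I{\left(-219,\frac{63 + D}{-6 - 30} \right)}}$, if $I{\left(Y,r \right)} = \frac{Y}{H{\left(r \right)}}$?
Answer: $\frac{4 i \sqrt{2158555}}{35} \approx 167.91 i$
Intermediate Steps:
$D = -28$ ($D = -7 - 21 = -28$)
$H{\left(C \right)} = 2 C$
$I{\left(Y,r \right)} = \frac{Y}{2 r}$
$\sqrt{-28306 + I{\left(-219,\frac{63 + D}{-6 - 30} \right)}} = \sqrt{-28306 + \frac{1}{2} \left(-219\right) \frac{1}{\left(63 - 28\right) \frac{1}{-6 - 30}}} = \sqrt{-28306 + \frac{1}{2} \left(-219\right) \frac{1}{35 \frac{1}{-36}}} = \sqrt{-28306 + \frac{1}{2} \left(-219\right) \frac{1}{35 \left(- \frac{1}{36}\right)}} = \sqrt{-28306 + \frac{1}{2} \left(-219\right) \frac{1}{- \frac{35}{36}}} = \sqrt{-28306 + \frac{1}{2} \left(-219\right) \left(- \frac{36}{35}\right)} = \sqrt{-28306 + \frac{3942}{35}} = \sqrt{- \frac{986768}{35}} = \frac{4 i \sqrt{2158555}}{35}$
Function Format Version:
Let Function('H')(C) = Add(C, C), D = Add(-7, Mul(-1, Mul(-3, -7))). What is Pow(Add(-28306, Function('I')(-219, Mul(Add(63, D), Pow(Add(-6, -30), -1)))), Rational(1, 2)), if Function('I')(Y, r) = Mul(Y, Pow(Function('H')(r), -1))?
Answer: Mul(Rational(4, 35), I, Pow(2158555, Rational(1, 2))) ≈ Mul(167.91, I)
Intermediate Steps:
D = -28 (D = Add(-7, Mul(-1, 21)) = Add(-7, -21) = -28)
Function('H')(C) = Mul(2, C)
Function('I')(Y, r) = Mul(Rational(1, 2), Y, Pow(r, -1)) (Function('I')(Y, r) = Mul(Y, Pow(Mul(2, r), -1)) = Mul(Y, Mul(Rational(1, 2), Pow(r, -1))) = Mul(Rational(1, 2), Y, Pow(r, -1)))
Pow(Add(-28306, Function('I')(-219, Mul(Add(63, D), Pow(Add(-6, -30), -1)))), Rational(1, 2)) = Pow(Add(-28306, Mul(Rational(1, 2), -219, Pow(Mul(Add(63, -28), Pow(Add(-6, -30), -1)), -1))), Rational(1, 2)) = Pow(Add(-28306, Mul(Rational(1, 2), -219, Pow(Mul(35, Pow(-36, -1)), -1))), Rational(1, 2)) = Pow(Add(-28306, Mul(Rational(1, 2), -219, Pow(Mul(35, Rational(-1, 36)), -1))), Rational(1, 2)) = Pow(Add(-28306, Mul(Rational(1, 2), -219, Pow(Rational(-35, 36), -1))), Rational(1, 2)) = Pow(Add(-28306, Mul(Rational(1, 2), -219, Rational(-36, 35))), Rational(1, 2)) = Pow(Add(-28306, Rational(3942, 35)), Rational(1, 2)) = Pow(Rational(-986768, 35), Rational(1, 2)) = Mul(Rational(4, 35), I, Pow(2158555, Rational(1, 2)))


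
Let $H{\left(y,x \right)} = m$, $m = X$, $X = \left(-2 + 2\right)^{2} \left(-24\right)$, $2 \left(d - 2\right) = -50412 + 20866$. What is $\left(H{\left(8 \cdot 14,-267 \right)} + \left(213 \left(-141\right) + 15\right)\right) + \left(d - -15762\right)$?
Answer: $-29027$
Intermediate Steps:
$d = -14771$ ($d = 2 + \frac{-50412 + 20866}{2} = 2 + \frac{1}{2} \left(-29546\right) = 2 - 14773 = -14771$)
$X = 0$ ($X = 0^{2} \left(-24\right) = 0 \left(-24\right) = 0$)
$m = 0$
$H{\left(y,x \right)} = 0$
$\left(H{\left(8 \cdot 14,-267 \right)} + \left(213 \left(-141\right) + 15\right)\right) + \left(d - -15762\right) = \left(0 + \left(213 \left(-141\right) + 15\right)\right) - -991 = \left(0 + \left(-30033 + 15\right)\right) + \left(-14771 + 15762\right) = \left(0 - 30018\right) + 991 = -30018 + 991 = -29027$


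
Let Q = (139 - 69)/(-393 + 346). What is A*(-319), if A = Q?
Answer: 22330/47 ≈ 475.11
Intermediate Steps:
Q = -70/47 (Q = 70/(-47) = 70*(-1/47) = -70/47 ≈ -1.4894)
A = -70/47 ≈ -1.4894
A*(-319) = -70/47*(-319) = 22330/47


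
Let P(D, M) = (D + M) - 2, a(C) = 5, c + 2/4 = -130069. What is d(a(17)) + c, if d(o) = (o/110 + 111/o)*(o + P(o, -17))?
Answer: -7164834/55 ≈ -1.3027e+5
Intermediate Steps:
c = -260139/2 (c = -½ - 130069 = -260139/2 ≈ -1.3007e+5)
P(D, M) = -2 + D + M
d(o) = (-19 + 2*o)*(111/o + o/110) (d(o) = (o/110 + 111/o)*(o + (-2 + o - 17)) = (o*(1/110) + 111/o)*(o + (-19 + o)) = (o/110 + 111/o)*(-19 + 2*o) = (111/o + o/110)*(-19 + 2*o) = (-19 + 2*o)*(111/o + o/110))
d(a(17)) + c = (222 - 2109/5 - 19/110*5 + (1/55)*5²) - 260139/2 = (222 - 2109*⅕ - 19/22 + (1/55)*25) - 260139/2 = (222 - 2109/5 - 19/22 + 5/11) - 260139/2 = -22023/110 - 260139/2 = -7164834/55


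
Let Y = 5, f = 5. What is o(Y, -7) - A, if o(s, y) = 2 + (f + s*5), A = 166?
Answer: -134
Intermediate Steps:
o(s, y) = 7 + 5*s (o(s, y) = 2 + (5 + s*5) = 2 + (5 + 5*s) = 7 + 5*s)
o(Y, -7) - A = (7 + 5*5) - 1*166 = (7 + 25) - 166 = 32 - 166 = -134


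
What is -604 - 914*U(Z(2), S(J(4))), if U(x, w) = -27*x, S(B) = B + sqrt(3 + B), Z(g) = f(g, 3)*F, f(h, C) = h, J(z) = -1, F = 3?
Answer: 147464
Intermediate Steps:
Z(g) = 3*g (Z(g) = g*3 = 3*g)
-604 - 914*U(Z(2), S(J(4))) = -604 - (-24678)*3*2 = -604 - (-24678)*6 = -604 - 914*(-162) = -604 + 148068 = 147464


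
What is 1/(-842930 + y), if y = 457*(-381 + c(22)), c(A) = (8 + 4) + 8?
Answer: -1/1007907 ≈ -9.9216e-7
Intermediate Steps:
c(A) = 20 (c(A) = 12 + 8 = 20)
y = -164977 (y = 457*(-381 + 20) = 457*(-361) = -164977)
1/(-842930 + y) = 1/(-842930 - 164977) = 1/(-1007907) = -1/1007907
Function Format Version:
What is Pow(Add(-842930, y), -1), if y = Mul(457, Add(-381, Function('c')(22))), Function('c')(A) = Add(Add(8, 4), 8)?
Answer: Rational(-1, 1007907) ≈ -9.9216e-7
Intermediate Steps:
Function('c')(A) = 20 (Function('c')(A) = Add(12, 8) = 20)
y = -164977 (y = Mul(457, Add(-381, 20)) = Mul(457, -361) = -164977)
Pow(Add(-842930, y), -1) = Pow(Add(-842930, -164977), -1) = Pow(-1007907, -1) = Rational(-1, 1007907)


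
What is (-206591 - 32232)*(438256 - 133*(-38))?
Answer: -105872624130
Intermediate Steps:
(-206591 - 32232)*(438256 - 133*(-38)) = -238823*(438256 + 5054) = -238823*443310 = -105872624130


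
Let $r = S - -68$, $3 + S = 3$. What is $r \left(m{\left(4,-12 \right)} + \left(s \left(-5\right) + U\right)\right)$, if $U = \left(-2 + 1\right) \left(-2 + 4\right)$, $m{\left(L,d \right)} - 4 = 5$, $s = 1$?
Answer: $136$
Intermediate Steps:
$S = 0$ ($S = -3 + 3 = 0$)
$m{\left(L,d \right)} = 9$ ($m{\left(L,d \right)} = 4 + 5 = 9$)
$r = 68$ ($r = 0 - -68 = 0 + 68 = 68$)
$U = -2$ ($U = \left(-1\right) 2 = -2$)
$r \left(m{\left(4,-12 \right)} + \left(s \left(-5\right) + U\right)\right) = 68 \left(9 + \left(1 \left(-5\right) - 2\right)\right) = 68 \left(9 - 7\right) = 68 \cdot 2 = 136$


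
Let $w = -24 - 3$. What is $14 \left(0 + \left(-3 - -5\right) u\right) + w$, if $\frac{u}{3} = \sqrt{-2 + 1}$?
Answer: $-27 + 84 i \approx -27.0 + 84.0 i$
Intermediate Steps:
$w = -27$
$u = 3 i$ ($u = 3 \sqrt{-2 + 1} = 3 \sqrt{-1} = 3 i \approx 3.0 i$)
$14 \left(0 + \left(-3 - -5\right) u\right) + w = 14 \left(0 + \left(-3 - -5\right) 3 i\right) - 27 = 14 \left(0 + \left(-3 + 5\right) 3 i\right) - 27 = 14 \left(0 + 2 \cdot 3 i\right) - 27 = 14 \left(0 + 6 i\right) - 27 = 14 \cdot 6 i - 27 = 84 i - 27 = -27 + 84 i$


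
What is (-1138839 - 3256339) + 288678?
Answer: -4106500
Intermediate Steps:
(-1138839 - 3256339) + 288678 = -4395178 + 288678 = -4106500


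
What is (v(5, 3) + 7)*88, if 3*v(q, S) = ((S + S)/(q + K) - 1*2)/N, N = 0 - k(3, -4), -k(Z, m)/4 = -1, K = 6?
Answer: 1880/3 ≈ 626.67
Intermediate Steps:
k(Z, m) = 4 (k(Z, m) = -4*(-1) = 4)
N = -4 (N = 0 - 1*4 = 0 - 4 = -4)
v(q, S) = 1/6 - S/(6*(6 + q)) (v(q, S) = (((S + S)/(q + 6) - 1*2)/(-4))/3 = (((2*S)/(6 + q) - 2)*(-1/4))/3 = ((2*S/(6 + q) - 2)*(-1/4))/3 = ((-2 + 2*S/(6 + q))*(-1/4))/3 = (1/2 - S/(2*(6 + q)))/3 = 1/6 - S/(6*(6 + q)))
(v(5, 3) + 7)*88 = ((6 + 5 - 1*3)/(6*(6 + 5)) + 7)*88 = ((1/6)*(6 + 5 - 3)/11 + 7)*88 = ((1/6)*(1/11)*8 + 7)*88 = (4/33 + 7)*88 = (235/33)*88 = 1880/3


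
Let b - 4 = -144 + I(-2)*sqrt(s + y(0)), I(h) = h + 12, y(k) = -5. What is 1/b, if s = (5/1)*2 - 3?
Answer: -7/970 - sqrt(2)/1940 ≈ -0.0079455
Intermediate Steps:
I(h) = 12 + h
s = 7 (s = (5*1)*2 - 3 = 5*2 - 3 = 10 - 3 = 7)
b = -140 + 10*sqrt(2) (b = 4 + (-144 + (12 - 2)*sqrt(7 - 5)) = 4 + (-144 + 10*sqrt(2)) = -140 + 10*sqrt(2) ≈ -125.86)
1/b = 1/(-140 + 10*sqrt(2))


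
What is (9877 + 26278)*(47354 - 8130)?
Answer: 1418143720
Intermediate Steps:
(9877 + 26278)*(47354 - 8130) = 36155*39224 = 1418143720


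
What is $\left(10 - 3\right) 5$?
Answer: $35$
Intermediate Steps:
$\left(10 - 3\right) 5 = 7 \cdot 5 = 35$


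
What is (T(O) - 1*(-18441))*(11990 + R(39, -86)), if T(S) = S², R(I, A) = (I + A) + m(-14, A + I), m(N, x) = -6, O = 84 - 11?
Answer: 283742490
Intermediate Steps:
O = 73
R(I, A) = -6 + A + I (R(I, A) = (I + A) - 6 = (A + I) - 6 = -6 + A + I)
(T(O) - 1*(-18441))*(11990 + R(39, -86)) = (73² - 1*(-18441))*(11990 + (-6 - 86 + 39)) = (5329 + 18441)*(11990 - 53) = 23770*11937 = 283742490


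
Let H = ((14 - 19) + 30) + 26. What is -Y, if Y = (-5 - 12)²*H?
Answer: -14739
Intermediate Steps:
H = 51 (H = (-5 + 30) + 26 = 25 + 26 = 51)
Y = 14739 (Y = (-5 - 12)²*51 = (-17)²*51 = 289*51 = 14739)
-Y = -1*14739 = -14739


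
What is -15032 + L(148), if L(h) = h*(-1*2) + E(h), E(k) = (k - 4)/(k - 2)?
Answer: -1118872/73 ≈ -15327.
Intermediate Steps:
E(k) = (-4 + k)/(-2 + k)
L(h) = -2*h + (-4 + h)/(-2 + h) (L(h) = h*(-1*2) + (-4 + h)/(-2 + h) = h*(-2) + (-4 + h)/(-2 + h) = -2*h + (-4 + h)/(-2 + h))
-15032 + L(148) = -15032 + (-4 + 148 - 2*148*(-2 + 148))/(-2 + 148) = -15032 + (-4 + 148 - 2*148*146)/146 = -15032 + (-4 + 148 - 43216)/146 = -15032 + (1/146)*(-43072) = -15032 - 21536/73 = -1118872/73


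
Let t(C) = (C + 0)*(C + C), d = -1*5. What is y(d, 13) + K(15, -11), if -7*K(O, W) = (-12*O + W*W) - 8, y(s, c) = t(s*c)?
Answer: 59217/7 ≈ 8459.6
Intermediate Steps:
d = -5
t(C) = 2*C**2 (t(C) = C*(2*C) = 2*C**2)
y(s, c) = 2*c**2*s**2 (y(s, c) = 2*(s*c)**2 = 2*(c*s)**2 = 2*(c**2*s**2) = 2*c**2*s**2)
K(O, W) = 8/7 - W**2/7 + 12*O/7 (K(O, W) = -((-12*O + W*W) - 8)/7 = -((-12*O + W**2) - 8)/7 = -((W**2 - 12*O) - 8)/7 = -(-8 + W**2 - 12*O)/7 = 8/7 - W**2/7 + 12*O/7)
y(d, 13) + K(15, -11) = 2*13**2*(-5)**2 + (8/7 - 1/7*(-11)**2 + (12/7)*15) = 2*169*25 + (8/7 - 1/7*121 + 180/7) = 8450 + (8/7 - 121/7 + 180/7) = 8450 + 67/7 = 59217/7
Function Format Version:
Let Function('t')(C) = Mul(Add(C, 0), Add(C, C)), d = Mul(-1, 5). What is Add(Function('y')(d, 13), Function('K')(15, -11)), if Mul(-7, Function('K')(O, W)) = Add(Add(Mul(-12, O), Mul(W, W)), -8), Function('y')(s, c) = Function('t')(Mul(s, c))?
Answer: Rational(59217, 7) ≈ 8459.6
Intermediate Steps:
d = -5
Function('t')(C) = Mul(2, Pow(C, 2)) (Function('t')(C) = Mul(C, Mul(2, C)) = Mul(2, Pow(C, 2)))
Function('y')(s, c) = Mul(2, Pow(c, 2), Pow(s, 2)) (Function('y')(s, c) = Mul(2, Pow(Mul(s, c), 2)) = Mul(2, Pow(Mul(c, s), 2)) = Mul(2, Mul(Pow(c, 2), Pow(s, 2))) = Mul(2, Pow(c, 2), Pow(s, 2)))
Function('K')(O, W) = Add(Rational(8, 7), Mul(Rational(-1, 7), Pow(W, 2)), Mul(Rational(12, 7), O)) (Function('K')(O, W) = Mul(Rational(-1, 7), Add(Add(Mul(-12, O), Mul(W, W)), -8)) = Mul(Rational(-1, 7), Add(Add(Mul(-12, O), Pow(W, 2)), -8)) = Mul(Rational(-1, 7), Add(Add(Pow(W, 2), Mul(-12, O)), -8)) = Mul(Rational(-1, 7), Add(-8, Pow(W, 2), Mul(-12, O))) = Add(Rational(8, 7), Mul(Rational(-1, 7), Pow(W, 2)), Mul(Rational(12, 7), O)))
Add(Function('y')(d, 13), Function('K')(15, -11)) = Add(Mul(2, Pow(13, 2), Pow(-5, 2)), Add(Rational(8, 7), Mul(Rational(-1, 7), Pow(-11, 2)), Mul(Rational(12, 7), 15))) = Add(Mul(2, 169, 25), Add(Rational(8, 7), Mul(Rational(-1, 7), 121), Rational(180, 7))) = Add(8450, Add(Rational(8, 7), Rational(-121, 7), Rational(180, 7))) = Add(8450, Rational(67, 7)) = Rational(59217, 7)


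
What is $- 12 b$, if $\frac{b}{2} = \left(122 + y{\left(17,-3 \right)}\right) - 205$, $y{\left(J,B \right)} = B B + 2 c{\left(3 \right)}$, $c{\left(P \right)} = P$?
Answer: $1632$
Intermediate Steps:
$y{\left(J,B \right)} = 6 + B^{2}$ ($y{\left(J,B \right)} = B B + 2 \cdot 3 = B^{2} + 6 = 6 + B^{2}$)
$b = -136$ ($b = 2 \left(\left(122 + \left(6 + \left(-3\right)^{2}\right)\right) - 205\right) = 2 \left(\left(122 + \left(6 + 9\right)\right) - 205\right) = 2 \left(\left(122 + 15\right) - 205\right) = 2 \left(137 - 205\right) = 2 \left(-68\right) = -136$)
$- 12 b = \left(-12\right) \left(-136\right) = 1632$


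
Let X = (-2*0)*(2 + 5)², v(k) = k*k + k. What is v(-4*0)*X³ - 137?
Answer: -137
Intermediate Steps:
v(k) = k + k² (v(k) = k² + k = k + k²)
X = 0 (X = 0*7² = 0*49 = 0)
v(-4*0)*X³ - 137 = ((-4*0)*(1 - 4*0))*0³ - 137 = (0*(1 + 0))*0 - 137 = (0*1)*0 - 137 = 0*0 - 137 = 0 - 137 = -137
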